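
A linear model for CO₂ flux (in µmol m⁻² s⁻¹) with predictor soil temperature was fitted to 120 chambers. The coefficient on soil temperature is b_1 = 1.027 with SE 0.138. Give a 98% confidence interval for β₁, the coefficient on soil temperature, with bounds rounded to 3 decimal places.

(0.702, 1.352)

df = n − 2 = 120 − 2 = 118.
t* = t_{0.01, 118} = 2.358365.
Margin = t* × SE = 2.358365 × 0.138 = 0.32545.
CI: 1.027 ± 0.32545 → (0.702, 1.352).
With 98% confidence, each one-unit increase in soil temperature is associated with a change of between 0.702 and 1.352 µmol m⁻² s⁻¹ in CO₂ flux.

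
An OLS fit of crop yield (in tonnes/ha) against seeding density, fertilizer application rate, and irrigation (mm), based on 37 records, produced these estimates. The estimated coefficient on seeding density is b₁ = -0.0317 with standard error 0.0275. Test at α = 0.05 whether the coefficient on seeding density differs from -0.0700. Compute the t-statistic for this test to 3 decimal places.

t = 1.393

H₀: β₁ = -0.0700 vs H₁: β₁ ≠ -0.0700.
t = (b₁ − β₁⁰)/SE = (-0.0317 − (-0.0700)) / 0.0275 = 1.393.
df = n − k − 1 = 37 − 3 − 1 = 33.
Two-sided p ≈ 0.1730, which is ≥ 0.05, so fail to reject H₀.
The data are consistent with a true slope of -0.0700 tonnes/ha per unit of seeding density, holding the other predictors fixed.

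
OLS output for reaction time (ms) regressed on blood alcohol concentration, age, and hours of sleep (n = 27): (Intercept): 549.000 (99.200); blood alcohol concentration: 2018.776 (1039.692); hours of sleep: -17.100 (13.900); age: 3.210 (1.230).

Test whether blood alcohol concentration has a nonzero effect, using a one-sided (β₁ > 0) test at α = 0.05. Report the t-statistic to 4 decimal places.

t = 1.9417

Read off: b = 2018.776, SE = 1039.692 for blood alcohol concentration.
H₀: β₁ = 0 vs H₁: β₁ > 0.
t = 2018.776 / 1039.692 = 1.9417.
df = n − k − 1 = 27 − 3 − 1 = 23.
One-sided p ≈ 0.0323, which is < 0.05, so reject H₀.
There is evidence that the true slope on blood alcohol concentration is positive, holding the other predictors fixed.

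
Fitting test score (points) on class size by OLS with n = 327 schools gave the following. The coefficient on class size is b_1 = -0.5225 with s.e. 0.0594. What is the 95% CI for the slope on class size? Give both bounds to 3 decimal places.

(-0.639, -0.406)

df = n − 2 = 327 − 2 = 325.
t* = t_{0.025, 325} = 1.96729.
Margin = t* × SE = 1.96729 × 0.0594 = 0.11686.
CI: -0.5225 ± 0.11686 → (-0.639, -0.406).
With 95% confidence, each one-unit increase in class size is associated with a change of between -0.639 and -0.406 points in test score.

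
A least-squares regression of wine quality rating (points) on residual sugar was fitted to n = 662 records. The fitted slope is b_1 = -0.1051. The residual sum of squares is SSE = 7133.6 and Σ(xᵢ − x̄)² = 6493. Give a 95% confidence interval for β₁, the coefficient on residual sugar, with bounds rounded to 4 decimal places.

(-0.1852, -0.0250)

MSE = SSE/(n − 2) = 7133.6/660 = 10.8085.
SE(b_1) = √(MSE/Sₓₓ) = √(10.8085/6493) = 0.0408.
df = n − 2 = 660.
t* = t_{0.025, 660} = 1.963565.
Margin = t* × SE = 1.963565 × 0.0408 = 0.080113.
CI: -0.1051 ± 0.080113 → (-0.1852, -0.0250).
With 95% confidence, each one-unit increase in residual sugar is associated with a change of between -0.1852 and -0.0250 points in wine quality rating.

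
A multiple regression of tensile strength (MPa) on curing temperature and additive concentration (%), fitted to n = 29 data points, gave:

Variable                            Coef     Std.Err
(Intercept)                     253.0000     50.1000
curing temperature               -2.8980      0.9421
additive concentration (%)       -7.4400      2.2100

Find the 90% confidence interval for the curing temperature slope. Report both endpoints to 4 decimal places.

Read off: b = -2.8980, SE = 0.9421 for curing temperature.
df = n − k − 1 = 29 − 2 − 1 = 26.
t* = t_{0.05, 26} = 1.705618.
Margin = t* × SE = 1.705618 × 0.9421 = 1.606863.
CI: -2.8980 ± 1.606863 → (-4.5049, -1.2911).

(-4.5049, -1.2911)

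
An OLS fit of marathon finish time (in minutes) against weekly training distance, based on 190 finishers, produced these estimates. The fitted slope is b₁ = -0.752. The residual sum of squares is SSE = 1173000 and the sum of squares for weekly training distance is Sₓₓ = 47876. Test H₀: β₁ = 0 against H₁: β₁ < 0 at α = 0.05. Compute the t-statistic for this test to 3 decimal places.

t = -2.083

MSE = SSE/(n − 2) = 1173000/188 = 6239.36.
SE(b₁) = √(MSE/Sₓₓ) = √(6239.36/47876) = 0.361003.
t = -0.752 / 0.361003 = -2.083.
df = n − 2 = 188.
One-sided p ≈ 0.0193, which is < 0.05, so reject H₀.
There is evidence that the true slope on weekly training distance is negative.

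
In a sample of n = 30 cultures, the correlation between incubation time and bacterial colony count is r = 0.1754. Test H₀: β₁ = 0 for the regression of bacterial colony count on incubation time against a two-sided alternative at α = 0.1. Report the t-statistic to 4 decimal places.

t = 0.9427

t = r·√(n − 2)/√(1 − r²) = 0.1754·√28/√0.969235 = 0.9427.
df = n − 2 = 28.
Two-sided p ≈ 0.3539, which is ≥ 0.1, so fail to reject H₀.
The data do not give significant evidence of a linear association between incubation time and bacterial colony count.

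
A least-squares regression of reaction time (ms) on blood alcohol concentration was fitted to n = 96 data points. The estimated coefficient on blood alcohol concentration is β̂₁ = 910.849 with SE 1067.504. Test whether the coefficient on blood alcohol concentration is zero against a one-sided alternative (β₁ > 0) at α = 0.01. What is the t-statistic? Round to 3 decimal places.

t = 0.853

H₀: β₁ = 0 vs H₁: β₁ > 0.
t = (β̂₁ − β₁⁰)/SE = 910.849 / 1067.504 = 0.853.
df = n − 2 = 96 − 2 = 94.
One-sided p ≈ 0.1978, which is ≥ 0.01, so fail to reject H₀.
The data do not give significant evidence that the true slope on blood alcohol concentration is positive.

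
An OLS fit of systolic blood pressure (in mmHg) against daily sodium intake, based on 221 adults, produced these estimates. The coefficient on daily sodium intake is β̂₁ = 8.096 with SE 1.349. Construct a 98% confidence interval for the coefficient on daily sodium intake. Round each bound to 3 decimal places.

(4.935, 11.257)

df = n − 2 = 221 − 2 = 219.
t* = t_{0.01, 219} = 2.343496.
Margin = t* × SE = 2.343496 × 1.349 = 3.16138.
CI: 8.096 ± 3.16138 → (4.935, 11.257).
With 98% confidence, each one-unit increase in daily sodium intake is associated with a change of between 4.935 and 11.257 mmHg in systolic blood pressure.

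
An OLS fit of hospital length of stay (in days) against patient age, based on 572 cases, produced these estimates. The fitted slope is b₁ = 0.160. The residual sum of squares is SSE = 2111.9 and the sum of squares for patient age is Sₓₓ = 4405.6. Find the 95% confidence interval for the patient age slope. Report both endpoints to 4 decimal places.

MSE = SSE/(n − 2) = 2111.9/570 = 3.70509.
SE(b₁) = √(MSE/Sₓₓ) = √(3.70509/4405.6) = 0.0289999.
df = n − 2 = 570.
t* = t_{0.025, 570} = 1.964135.
Margin = t* × SE = 1.964135 × 0.0289999 = 0.056960.
CI: 0.160 ± 0.056960 → (0.1030, 0.2170).
With 95% confidence, each one-unit increase in patient age is associated with a change of between 0.1030 and 0.2170 days in hospital length of stay.

(0.1030, 0.2170)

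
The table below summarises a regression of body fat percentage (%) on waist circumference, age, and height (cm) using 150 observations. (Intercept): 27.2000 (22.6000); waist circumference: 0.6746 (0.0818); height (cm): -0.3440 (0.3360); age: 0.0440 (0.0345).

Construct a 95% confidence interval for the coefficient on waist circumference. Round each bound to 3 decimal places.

(0.513, 0.836)

Read off: b = 0.6746, SE = 0.0818 for waist circumference.
df = n − k − 1 = 150 − 3 − 1 = 146.
t* = t_{0.025, 146} = 1.976346.
Margin = t* × SE = 1.976346 × 0.0818 = 0.16167.
CI: 0.6746 ± 0.16167 → (0.513, 0.836).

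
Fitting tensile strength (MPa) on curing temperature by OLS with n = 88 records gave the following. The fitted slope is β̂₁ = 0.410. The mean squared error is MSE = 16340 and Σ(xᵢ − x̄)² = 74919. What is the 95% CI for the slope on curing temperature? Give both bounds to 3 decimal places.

SE(β̂₁) = √(MSE/Sₓₓ) = √(16340/74919) = 0.467014.
df = n − 2 = 86.
t* = t_{0.025, 86} = 1.987934.
Margin = t* × SE = 1.987934 × 0.467014 = 0.92839.
CI: 0.410 ± 0.92839 → (-0.518, 1.338).
With 95% confidence, each one-unit increase in curing temperature is associated with a change of between -0.518 and 1.338 MPa in tensile strength.

(-0.518, 1.338)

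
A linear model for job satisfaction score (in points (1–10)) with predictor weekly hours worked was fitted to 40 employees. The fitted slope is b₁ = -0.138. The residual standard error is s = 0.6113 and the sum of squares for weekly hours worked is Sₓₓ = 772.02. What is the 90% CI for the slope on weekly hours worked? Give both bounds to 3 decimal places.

SE(b₁) = s/√Sₓₓ = 0.6113/√772.02 = 0.0220009.
df = n − 2 = 38.
t* = t_{0.05, 38} = 1.685954.
Margin = t* × SE = 1.685954 × 0.0220009 = 0.03709.
CI: -0.138 ± 0.03709 → (-0.175, -0.101).
With 90% confidence, each one-unit increase in weekly hours worked is associated with a change of between -0.175 and -0.101 points (1–10) in job satisfaction score.

(-0.175, -0.101)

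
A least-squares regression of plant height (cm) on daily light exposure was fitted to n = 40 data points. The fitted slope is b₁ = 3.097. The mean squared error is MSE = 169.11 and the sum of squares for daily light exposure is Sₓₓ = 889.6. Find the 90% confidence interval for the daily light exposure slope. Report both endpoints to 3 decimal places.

SE(b₁) = √(MSE/Sₓₓ) = √(169.11/889.6) = 0.436001.
df = n − 2 = 38.
t* = t_{0.05, 38} = 1.685954.
Margin = t* × SE = 1.685954 × 0.436001 = 0.73508.
CI: 3.097 ± 0.73508 → (2.362, 3.832).
With 90% confidence, each one-unit increase in daily light exposure is associated with a change of between 2.362 and 3.832 cm in plant height.

(2.362, 3.832)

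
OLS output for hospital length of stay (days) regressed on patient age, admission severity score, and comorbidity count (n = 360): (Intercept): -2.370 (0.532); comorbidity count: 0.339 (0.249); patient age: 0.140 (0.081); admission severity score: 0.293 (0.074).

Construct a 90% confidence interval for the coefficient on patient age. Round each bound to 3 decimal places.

(0.006, 0.274)

Read off: b = 0.140, SE = 0.081 for patient age.
df = n − k − 1 = 360 − 3 − 1 = 356.
t* = t_{0.05, 356} = 1.649145.
Margin = t* × SE = 1.649145 × 0.081 = 0.13358.
CI: 0.140 ± 0.13358 → (0.006, 0.274).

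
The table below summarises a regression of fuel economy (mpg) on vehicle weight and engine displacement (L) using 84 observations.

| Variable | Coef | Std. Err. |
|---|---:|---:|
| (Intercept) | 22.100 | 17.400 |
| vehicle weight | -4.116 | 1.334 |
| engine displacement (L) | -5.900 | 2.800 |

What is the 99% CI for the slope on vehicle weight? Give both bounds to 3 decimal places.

(-7.635, -0.597)

Read off: b = -4.116, SE = 1.334 for vehicle weight.
df = n − k − 1 = 84 − 2 − 1 = 81.
t* = t_{0.005, 81} = 2.637897.
Margin = t* × SE = 2.637897 × 1.334 = 3.51895.
CI: -4.116 ± 3.51895 → (-7.635, -0.597).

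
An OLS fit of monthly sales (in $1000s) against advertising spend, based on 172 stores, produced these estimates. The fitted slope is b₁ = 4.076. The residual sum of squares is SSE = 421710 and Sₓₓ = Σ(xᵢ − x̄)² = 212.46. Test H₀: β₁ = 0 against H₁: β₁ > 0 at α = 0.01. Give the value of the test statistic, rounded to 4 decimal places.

t = 1.1929

MSE = SSE/(n − 2) = 421710/170 = 2480.65.
SE(b₁) = √(MSE/Sₓₓ) = √(2480.65/212.46) = 3.41699.
t = 4.076 / 3.41699 = 1.1929.
df = n − 2 = 170.
One-sided p ≈ 0.1173, which is ≥ 0.01, so fail to reject H₀.
The data do not give significant evidence that the true slope on advertising spend is positive.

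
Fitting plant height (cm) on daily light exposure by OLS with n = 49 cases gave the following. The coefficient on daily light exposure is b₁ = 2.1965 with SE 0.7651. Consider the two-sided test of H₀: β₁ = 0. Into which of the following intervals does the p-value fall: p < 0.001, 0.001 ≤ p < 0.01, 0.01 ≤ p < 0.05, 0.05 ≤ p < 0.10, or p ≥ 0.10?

0.001 ≤ p < 0.01

t = 2.1965 / 0.7651 = 2.871.
df = n − 2 = 49 − 2 = 47.
Two-sided p = 2·P(T_{47} > |t|) ≈ 0.0061.
So 0.001 ≤ p < 0.01.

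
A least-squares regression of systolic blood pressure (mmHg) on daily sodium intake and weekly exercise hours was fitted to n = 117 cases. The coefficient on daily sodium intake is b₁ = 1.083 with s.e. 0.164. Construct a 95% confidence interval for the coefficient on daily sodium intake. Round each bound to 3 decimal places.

(0.758, 1.408)

df = n − k − 1 = 117 − 2 − 1 = 114.
t* = t_{0.025, 114} = 1.980992.
Margin = t* × SE = 1.980992 × 0.164 = 0.32488.
CI: 1.083 ± 0.32488 → (0.758, 1.408).
With 95% confidence, each one-unit increase in daily sodium intake is associated with a change of between 0.758 and 1.408 mmHg in systolic blood pressure, holding the other predictors fixed.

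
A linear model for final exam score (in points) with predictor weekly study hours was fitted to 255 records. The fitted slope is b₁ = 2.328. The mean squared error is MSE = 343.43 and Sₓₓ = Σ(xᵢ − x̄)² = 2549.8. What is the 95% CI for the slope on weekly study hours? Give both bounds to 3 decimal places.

(1.605, 3.051)

SE(b₁) = √(MSE/Sₓₓ) = √(343.43/2549.8) = 0.367.
df = n − 2 = 253.
t* = t_{0.025, 253} = 1.969385.
Margin = t* × SE = 1.969385 × 0.367 = 0.72276.
CI: 2.328 ± 0.72276 → (1.605, 3.051).
With 95% confidence, each one-unit increase in weekly study hours is associated with a change of between 1.605 and 3.051 points in final exam score.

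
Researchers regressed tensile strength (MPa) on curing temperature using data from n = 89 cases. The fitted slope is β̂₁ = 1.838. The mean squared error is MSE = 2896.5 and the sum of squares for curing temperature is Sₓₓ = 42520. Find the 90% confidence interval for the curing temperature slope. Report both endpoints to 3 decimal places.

SE(β̂₁) = √(MSE/Sₓₓ) = √(2896.5/42520) = 0.261.
df = n − 2 = 87.
t* = t_{0.05, 87} = 1.662557.
Margin = t* × SE = 1.662557 × 0.261 = 0.43393.
CI: 1.838 ± 0.43393 → (1.404, 2.272).
With 90% confidence, each one-unit increase in curing temperature is associated with a change of between 1.404 and 2.272 MPa in tensile strength.

(1.404, 2.272)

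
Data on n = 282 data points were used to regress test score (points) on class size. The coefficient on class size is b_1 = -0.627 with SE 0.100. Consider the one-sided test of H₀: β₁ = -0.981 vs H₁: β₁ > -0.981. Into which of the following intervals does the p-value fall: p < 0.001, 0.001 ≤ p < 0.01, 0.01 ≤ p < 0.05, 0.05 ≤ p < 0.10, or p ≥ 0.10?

t = (-0.627 − (-0.981)) / 0.100 = 3.540.
df = n − 2 = 282 − 2 = 280.
One-sided p = P(T_{280} > t) ≈ 0.0002.
So p < 0.001.

p < 0.001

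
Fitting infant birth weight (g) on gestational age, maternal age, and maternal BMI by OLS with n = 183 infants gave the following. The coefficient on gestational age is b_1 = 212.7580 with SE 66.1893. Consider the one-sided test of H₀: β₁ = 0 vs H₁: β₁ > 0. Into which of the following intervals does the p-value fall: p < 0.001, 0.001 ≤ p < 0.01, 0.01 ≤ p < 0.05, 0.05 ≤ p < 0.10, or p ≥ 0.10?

p < 0.001

t = 212.7580 / 66.1893 = 3.214.
df = n − k − 1 = 183 − 3 − 1 = 179.
One-sided p = P(T_{179} > t) ≈ 0.0008.
So p < 0.001.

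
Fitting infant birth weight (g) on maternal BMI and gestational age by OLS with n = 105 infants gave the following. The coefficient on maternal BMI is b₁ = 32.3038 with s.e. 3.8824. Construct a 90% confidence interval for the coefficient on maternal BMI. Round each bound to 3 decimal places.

(25.859, 38.748)

df = n − k − 1 = 105 − 2 − 1 = 102.
t* = t_{0.05, 102} = 1.65993.
Margin = t* × SE = 1.65993 × 3.8824 = 6.44451.
CI: 32.3038 ± 6.44451 → (25.859, 38.748).
With 90% confidence, each one-unit increase in maternal BMI is associated with a change of between 25.859 and 38.748 g in infant birth weight, holding the other predictors fixed.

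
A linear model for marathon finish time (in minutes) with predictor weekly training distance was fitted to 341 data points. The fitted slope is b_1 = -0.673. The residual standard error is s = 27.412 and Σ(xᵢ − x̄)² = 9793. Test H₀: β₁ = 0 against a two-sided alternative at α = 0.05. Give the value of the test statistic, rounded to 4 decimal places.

t = -2.4296

SE(b_1) = s/√Sₓₓ = 27.412/√9793 = 0.277002.
t = -0.673 / 0.277002 = -2.4296.
df = n − 2 = 339.
Two-sided p ≈ 0.0156, which is < 0.05, so reject H₀.
There is evidence that weekly training distance is associated with marathon finish time.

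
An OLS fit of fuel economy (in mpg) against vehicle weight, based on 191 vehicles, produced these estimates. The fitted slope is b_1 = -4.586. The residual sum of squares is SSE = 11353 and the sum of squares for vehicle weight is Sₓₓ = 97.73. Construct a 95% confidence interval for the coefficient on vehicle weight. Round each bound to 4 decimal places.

MSE = SSE/(n − 2) = 11353/189 = 60.0688.
SE(b_1) = √(MSE/Sₓₓ) = √(60.0688/97.73) = 0.78399.
df = n − 2 = 189.
t* = t_{0.025, 189} = 1.972595.
Margin = t* × SE = 1.972595 × 0.78399 = 1.546495.
CI: -4.586 ± 1.546495 → (-6.1325, -3.0395).
With 95% confidence, each one-unit increase in vehicle weight is associated with a change of between -6.1325 and -3.0395 mpg in fuel economy.

(-6.1325, -3.0395)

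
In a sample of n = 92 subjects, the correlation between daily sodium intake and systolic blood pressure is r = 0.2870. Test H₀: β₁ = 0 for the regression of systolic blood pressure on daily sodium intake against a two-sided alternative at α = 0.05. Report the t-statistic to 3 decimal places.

t = r·√(n − 2)/√(1 − r²) = 0.2870·√90/√0.917631 = 2.842.
df = n − 2 = 90.
Two-sided p ≈ 0.0055, which is < 0.05, so reject H₀.
There is evidence of a linear association between daily sodium intake and systolic blood pressure.

t = 2.842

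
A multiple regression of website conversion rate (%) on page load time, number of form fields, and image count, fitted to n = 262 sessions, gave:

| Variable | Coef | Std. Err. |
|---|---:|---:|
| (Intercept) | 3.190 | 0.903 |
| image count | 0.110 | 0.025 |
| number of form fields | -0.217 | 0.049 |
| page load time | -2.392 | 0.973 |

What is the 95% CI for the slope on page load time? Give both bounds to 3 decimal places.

(-4.308, -0.476)

Read off: b = -2.392, SE = 0.973 for page load time.
df = n − k − 1 = 262 − 3 − 1 = 258.
t* = t_{0.025, 258} = 1.969201.
Margin = t* × SE = 1.969201 × 0.973 = 1.91603.
CI: -2.392 ± 1.91603 → (-4.308, -0.476).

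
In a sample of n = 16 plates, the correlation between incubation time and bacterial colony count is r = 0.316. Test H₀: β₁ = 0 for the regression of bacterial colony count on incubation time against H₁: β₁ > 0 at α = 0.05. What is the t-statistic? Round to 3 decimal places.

t = r·√(n − 2)/√(1 − r²) = 0.316·√14/√0.900144 = 1.246.
df = n − 2 = 14.
One-sided p ≈ 0.1166, which is ≥ 0.05, so fail to reject H₀.
The data do not give significant evidence of a linear association between incubation time and bacterial colony count.

t = 1.246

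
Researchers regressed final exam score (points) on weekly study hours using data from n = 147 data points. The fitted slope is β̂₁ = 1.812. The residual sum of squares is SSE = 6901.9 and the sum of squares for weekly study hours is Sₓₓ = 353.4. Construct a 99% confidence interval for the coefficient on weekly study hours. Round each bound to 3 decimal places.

(0.854, 2.770)

MSE = SSE/(n − 2) = 6901.9/145 = 47.5993.
SE(β̂₁) = √(MSE/Sₓₓ) = √(47.5993/353.4) = 0.367001.
df = n − 2 = 145.
t* = t_{0.005, 145} = 2.610161.
Margin = t* × SE = 2.610161 × 0.367001 = 0.95793.
CI: 1.812 ± 0.95793 → (0.854, 2.770).
With 99% confidence, each one-unit increase in weekly study hours is associated with a change of between 0.854 and 2.770 points in final exam score.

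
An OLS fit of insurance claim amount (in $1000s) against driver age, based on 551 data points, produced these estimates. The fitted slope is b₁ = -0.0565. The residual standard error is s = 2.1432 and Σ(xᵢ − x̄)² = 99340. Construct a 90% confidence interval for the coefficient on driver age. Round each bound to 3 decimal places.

SE(b₁) = s/√Sₓₓ = 2.1432/√99340 = 0.00679987.
df = n − 2 = 549.
t* = t_{0.05, 549} = 1.647634.
Margin = t* × SE = 1.647634 × 0.00679987 = 0.01120.
CI: -0.0565 ± 0.01120 → (-0.068, -0.045).
With 90% confidence, each one-unit increase in driver age is associated with a change of between -0.068 and -0.045 $1000s in insurance claim amount.

(-0.068, -0.045)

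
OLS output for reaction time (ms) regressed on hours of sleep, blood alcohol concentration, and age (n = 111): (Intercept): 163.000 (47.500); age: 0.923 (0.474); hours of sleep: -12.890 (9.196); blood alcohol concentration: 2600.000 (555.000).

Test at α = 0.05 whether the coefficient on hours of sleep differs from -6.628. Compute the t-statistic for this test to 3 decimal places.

t = -0.681

Read off: b = -12.890, SE = 9.196 for hours of sleep.
H₀: β₁ = -6.628 vs H₁: β₁ ≠ -6.628.
t = (-12.890 − (-6.628)) / 9.196 = -0.681.
df = n − k − 1 = 111 − 3 − 1 = 107.
Two-sided p ≈ 0.4974, which is ≥ 0.05, so fail to reject H₀.
The data are consistent with a true slope of -6.628 ms per unit of hours of sleep, holding the other predictors fixed.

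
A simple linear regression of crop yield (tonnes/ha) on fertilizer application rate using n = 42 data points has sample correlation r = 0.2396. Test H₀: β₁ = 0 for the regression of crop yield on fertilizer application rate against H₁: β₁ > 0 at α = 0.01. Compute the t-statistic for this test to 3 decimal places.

t = r·√(n − 2)/√(1 − r²) = 0.2396·√40/√0.942592 = 1.561.
df = n − 2 = 40.
One-sided p ≈ 0.0632, which is ≥ 0.01, so fail to reject H₀.
The data do not give significant evidence of a linear association between fertilizer application rate and crop yield.

t = 1.561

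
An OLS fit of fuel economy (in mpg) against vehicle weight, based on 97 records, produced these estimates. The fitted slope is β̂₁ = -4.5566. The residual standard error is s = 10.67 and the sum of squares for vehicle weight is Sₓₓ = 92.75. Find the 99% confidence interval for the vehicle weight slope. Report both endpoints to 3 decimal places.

(-7.469, -1.644)

SE(β̂₁) = s/√Sₓₓ = 10.67/√92.75 = 1.10792.
df = n − 2 = 95.
t* = t_{0.005, 95} = 2.628576.
Margin = t* × SE = 2.628576 × 1.10792 = 2.91225.
CI: -4.5566 ± 2.91225 → (-7.469, -1.644).
With 99% confidence, each one-unit increase in vehicle weight is associated with a change of between -7.469 and -1.644 mpg in fuel economy.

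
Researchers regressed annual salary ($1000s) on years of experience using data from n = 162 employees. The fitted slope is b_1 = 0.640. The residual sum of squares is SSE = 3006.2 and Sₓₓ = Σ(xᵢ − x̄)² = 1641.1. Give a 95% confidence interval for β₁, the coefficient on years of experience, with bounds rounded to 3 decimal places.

(0.429, 0.851)

MSE = SSE/(n − 2) = 3006.2/160 = 18.7888.
SE(b_1) = √(MSE/Sₓₓ) = √(18.7888/1641.1) = 0.106999.
df = n − 2 = 160.
t* = t_{0.025, 160} = 1.974902.
Margin = t* × SE = 1.974902 × 0.106999 = 0.21131.
CI: 0.640 ± 0.21131 → (0.429, 0.851).
With 95% confidence, each one-unit increase in years of experience is associated with a change of between 0.429 and 0.851 $1000s in annual salary.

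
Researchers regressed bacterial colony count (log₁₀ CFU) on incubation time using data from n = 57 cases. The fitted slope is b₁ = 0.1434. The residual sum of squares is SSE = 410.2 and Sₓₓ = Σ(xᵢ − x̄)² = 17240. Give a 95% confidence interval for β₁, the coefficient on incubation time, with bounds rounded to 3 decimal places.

MSE = SSE/(n − 2) = 410.2/55 = 7.45818.
SE(b₁) = √(MSE/Sₓₓ) = √(7.45818/17240) = 0.0207993.
df = n − 2 = 55.
t* = t_{0.025, 55} = 2.004045.
Margin = t* × SE = 2.004045 × 0.0207993 = 0.04168.
CI: 0.1434 ± 0.04168 → (0.102, 0.185).
With 95% confidence, each one-unit increase in incubation time is associated with a change of between 0.102 and 0.185 log₁₀ CFU in bacterial colony count.

(0.102, 0.185)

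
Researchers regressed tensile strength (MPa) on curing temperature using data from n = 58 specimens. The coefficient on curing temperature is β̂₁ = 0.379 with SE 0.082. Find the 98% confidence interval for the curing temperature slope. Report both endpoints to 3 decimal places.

df = n − 2 = 58 − 2 = 56.
t* = t_{0.01, 56} = 2.394801.
Margin = t* × SE = 2.394801 × 0.082 = 0.19637.
CI: 0.379 ± 0.19637 → (0.183, 0.575).
With 98% confidence, each one-unit increase in curing temperature is associated with a change of between 0.183 and 0.575 MPa in tensile strength.

(0.183, 0.575)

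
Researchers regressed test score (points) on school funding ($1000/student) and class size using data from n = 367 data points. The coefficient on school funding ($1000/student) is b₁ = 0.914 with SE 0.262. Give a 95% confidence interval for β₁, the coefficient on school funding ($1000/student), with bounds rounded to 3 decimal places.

(0.399, 1.429)

df = n − k − 1 = 367 − 2 − 1 = 364.
t* = t_{0.025, 364} = 1.966503.
Margin = t* × SE = 1.966503 × 0.262 = 0.51522.
CI: 0.914 ± 0.51522 → (0.399, 1.429).
With 95% confidence, each one-unit increase in school funding ($1000/student) is associated with a change of between 0.399 and 1.429 points in test score, holding the other predictors fixed.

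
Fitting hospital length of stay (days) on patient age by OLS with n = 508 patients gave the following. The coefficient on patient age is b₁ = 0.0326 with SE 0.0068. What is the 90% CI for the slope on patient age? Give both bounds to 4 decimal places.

(0.0214, 0.0438)

df = n − 2 = 508 − 2 = 506.
t* = t_{0.05, 506} = 1.647871.
Margin = t* × SE = 1.647871 × 0.0068 = 0.011206.
CI: 0.0326 ± 0.011206 → (0.0214, 0.0438).
With 90% confidence, each one-unit increase in patient age is associated with a change of between 0.0214 and 0.0438 days in hospital length of stay.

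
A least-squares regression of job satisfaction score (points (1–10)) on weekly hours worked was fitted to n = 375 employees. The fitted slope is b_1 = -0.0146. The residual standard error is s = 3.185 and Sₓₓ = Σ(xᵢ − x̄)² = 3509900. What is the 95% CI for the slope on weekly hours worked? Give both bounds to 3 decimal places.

SE(b_1) = s/√Sₓₓ = 3.185/√3509900 = 0.00170005.
df = n − 2 = 373.
t* = t_{0.025, 373} = 1.966344.
Margin = t* × SE = 1.966344 × 0.00170005 = 0.00334.
CI: -0.0146 ± 0.00334 → (-0.018, -0.011).
With 95% confidence, each one-unit increase in weekly hours worked is associated with a change of between -0.018 and -0.011 points (1–10) in job satisfaction score.

(-0.018, -0.011)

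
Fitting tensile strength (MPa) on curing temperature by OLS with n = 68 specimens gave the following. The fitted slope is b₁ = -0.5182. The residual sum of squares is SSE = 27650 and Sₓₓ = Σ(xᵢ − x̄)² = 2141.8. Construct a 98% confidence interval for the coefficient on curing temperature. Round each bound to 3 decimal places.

(-1.573, 0.536)

MSE = SSE/(n − 2) = 27650/66 = 418.939.
SE(b₁) = √(MSE/Sₓₓ) = √(418.939/2141.8) = 0.442269.
df = n − 2 = 66.
t* = t_{0.01, 66} = 2.384186.
Margin = t* × SE = 2.384186 × 0.442269 = 1.05445.
CI: -0.5182 ± 1.05445 → (-1.573, 0.536).
With 98% confidence, each one-unit increase in curing temperature is associated with a change of between -1.573 and 0.536 MPa in tensile strength.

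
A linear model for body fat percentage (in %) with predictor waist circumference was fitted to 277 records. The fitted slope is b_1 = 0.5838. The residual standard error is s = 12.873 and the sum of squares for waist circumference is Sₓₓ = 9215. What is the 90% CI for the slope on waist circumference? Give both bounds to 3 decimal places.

(0.362, 0.805)

SE(b_1) = s/√Sₓₓ = 12.873/√9215 = 0.134101.
df = n − 2 = 275.
t* = t_{0.05, 275} = 1.650413.
Margin = t* × SE = 1.650413 × 0.134101 = 0.22132.
CI: 0.5838 ± 0.22132 → (0.362, 0.805).
With 90% confidence, each one-unit increase in waist circumference is associated with a change of between 0.362 and 0.805 % in body fat percentage.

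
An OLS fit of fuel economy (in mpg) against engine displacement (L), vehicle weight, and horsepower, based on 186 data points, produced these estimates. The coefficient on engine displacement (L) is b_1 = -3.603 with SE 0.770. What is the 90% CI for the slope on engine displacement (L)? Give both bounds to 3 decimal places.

df = n − k − 1 = 186 − 3 − 1 = 182.
t* = t_{0.05, 182} = 1.653269.
Margin = t* × SE = 1.653269 × 0.770 = 1.27302.
CI: -3.603 ± 1.27302 → (-4.876, -2.330).
With 90% confidence, each one-unit increase in engine displacement (L) is associated with a change of between -4.876 and -2.330 mpg in fuel economy, holding the other predictors fixed.

(-4.876, -2.330)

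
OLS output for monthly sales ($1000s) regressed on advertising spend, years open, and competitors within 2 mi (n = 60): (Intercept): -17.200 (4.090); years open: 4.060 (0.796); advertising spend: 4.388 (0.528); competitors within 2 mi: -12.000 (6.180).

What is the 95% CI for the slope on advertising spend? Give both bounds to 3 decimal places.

Read off: b = 4.388, SE = 0.528 for advertising spend.
df = n − k − 1 = 60 − 3 − 1 = 56.
t* = t_{0.025, 56} = 2.003241.
Margin = t* × SE = 2.003241 × 0.528 = 1.05771.
CI: 4.388 ± 1.05771 → (3.330, 5.446).

(3.330, 5.446)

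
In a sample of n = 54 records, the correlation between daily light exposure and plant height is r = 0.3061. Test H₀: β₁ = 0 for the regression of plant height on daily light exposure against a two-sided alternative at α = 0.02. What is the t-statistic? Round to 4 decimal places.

t = r·√(n − 2)/√(1 − r²) = 0.3061·√52/√0.906303 = 2.3186.
df = n − 2 = 52.
Two-sided p ≈ 0.0244, which is ≥ 0.02, so fail to reject H₀.
The data do not give significant evidence of a linear association between daily light exposure and plant height.

t = 2.3186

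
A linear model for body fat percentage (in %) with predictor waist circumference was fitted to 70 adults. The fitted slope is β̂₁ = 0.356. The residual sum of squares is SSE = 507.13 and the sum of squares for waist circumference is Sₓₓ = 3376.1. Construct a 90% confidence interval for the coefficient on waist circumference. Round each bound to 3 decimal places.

(0.278, 0.434)

MSE = SSE/(n − 2) = 507.13/68 = 7.45779.
SE(β̂₁) = √(MSE/Sₓₓ) = √(7.45779/3376.1) = 0.047.
df = n − 2 = 68.
t* = t_{0.05, 68} = 1.667572.
Margin = t* × SE = 1.667572 × 0.047 = 0.07838.
CI: 0.356 ± 0.07838 → (0.278, 0.434).
With 90% confidence, each one-unit increase in waist circumference is associated with a change of between 0.278 and 0.434 % in body fat percentage.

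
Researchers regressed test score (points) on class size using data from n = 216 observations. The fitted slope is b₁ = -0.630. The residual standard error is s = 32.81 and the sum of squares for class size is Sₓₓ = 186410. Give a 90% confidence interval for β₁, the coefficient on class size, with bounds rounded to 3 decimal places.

SE(b₁) = s/√Sₓₓ = 32.81/√186410 = 0.0759927.
df = n − 2 = 214.
t* = t_{0.05, 214} = 1.652005.
Margin = t* × SE = 1.652005 × 0.0759927 = 0.12554.
CI: -0.630 ± 0.12554 → (-0.756, -0.504).
With 90% confidence, each one-unit increase in class size is associated with a change of between -0.756 and -0.504 points in test score.

(-0.756, -0.504)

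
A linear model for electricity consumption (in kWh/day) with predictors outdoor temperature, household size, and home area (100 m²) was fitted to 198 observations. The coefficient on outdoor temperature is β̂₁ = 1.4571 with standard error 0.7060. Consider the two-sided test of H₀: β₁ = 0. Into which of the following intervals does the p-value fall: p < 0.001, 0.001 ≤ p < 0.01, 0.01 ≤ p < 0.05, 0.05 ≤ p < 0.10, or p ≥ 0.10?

t = 1.4571 / 0.7060 = 2.064.
df = n − k − 1 = 198 − 3 − 1 = 194.
Two-sided p = 2·P(T_{194} > |t|) ≈ 0.0404.
So 0.01 ≤ p < 0.05.

0.01 ≤ p < 0.05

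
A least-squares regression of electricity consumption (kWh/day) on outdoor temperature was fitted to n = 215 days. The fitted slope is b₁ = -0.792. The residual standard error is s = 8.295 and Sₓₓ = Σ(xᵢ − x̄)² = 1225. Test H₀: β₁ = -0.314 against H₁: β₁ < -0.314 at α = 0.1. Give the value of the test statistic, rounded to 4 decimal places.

SE(b₁) = s/√Sₓₓ = 8.295/√1225 = 0.237.
t = (-0.792 − (-0.314)) / 0.237 = -2.0169.
df = n − 2 = 213.
One-sided p ≈ 0.0225, which is < 0.1, so reject H₀.
There is evidence that the true slope on outdoor temperature is below -0.314 kWh/day per unit.

t = -2.0169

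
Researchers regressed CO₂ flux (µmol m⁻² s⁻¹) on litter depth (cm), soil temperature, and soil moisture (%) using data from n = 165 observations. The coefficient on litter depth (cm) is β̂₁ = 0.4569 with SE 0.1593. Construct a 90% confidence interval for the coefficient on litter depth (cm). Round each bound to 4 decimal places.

df = n − k − 1 = 165 − 3 − 1 = 161.
t* = t_{0.05, 161} = 1.654373.
Margin = t* × SE = 1.654373 × 0.1593 = 0.263542.
CI: 0.4569 ± 0.263542 → (0.1934, 0.7204).
With 90% confidence, each one-unit increase in litter depth (cm) is associated with a change of between 0.1934 and 0.7204 µmol m⁻² s⁻¹ in CO₂ flux, holding the other predictors fixed.

(0.1934, 0.7204)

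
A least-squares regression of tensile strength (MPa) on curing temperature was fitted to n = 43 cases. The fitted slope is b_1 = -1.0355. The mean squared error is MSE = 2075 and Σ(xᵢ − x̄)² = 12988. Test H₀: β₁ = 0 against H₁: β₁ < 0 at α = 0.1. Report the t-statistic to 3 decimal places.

t = -2.591

SE(b_1) = √(MSE/Sₓₓ) = √(2075/12988) = 0.399703.
t = -1.0355 / 0.399703 = -2.591.
df = n − 2 = 41.
One-sided p ≈ 0.0066, which is < 0.1, so reject H₀.
There is evidence that the true slope on curing temperature is negative.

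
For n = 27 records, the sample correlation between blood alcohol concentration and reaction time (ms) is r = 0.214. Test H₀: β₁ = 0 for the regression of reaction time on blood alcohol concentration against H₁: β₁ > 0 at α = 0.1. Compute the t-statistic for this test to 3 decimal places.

t = 1.095

t = r·√(n − 2)/√(1 − r²) = 0.214·√25/√0.954204 = 1.095.
df = n − 2 = 25.
One-sided p ≈ 0.1419, which is ≥ 0.1, so fail to reject H₀.
The data do not give significant evidence of a linear association between blood alcohol concentration and reaction time.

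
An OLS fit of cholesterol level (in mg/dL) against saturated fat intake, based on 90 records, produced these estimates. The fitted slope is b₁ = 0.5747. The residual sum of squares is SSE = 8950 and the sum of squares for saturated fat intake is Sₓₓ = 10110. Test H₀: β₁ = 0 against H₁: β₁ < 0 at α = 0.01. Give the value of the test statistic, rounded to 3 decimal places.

t = 5.730

MSE = SSE/(n − 2) = 8950/88 = 101.705.
SE(b₁) = √(MSE/Sₓₓ) = √(101.705/10110) = 0.100299.
t = 0.5747 / 0.100299 = 5.730.
df = n − 2 = 88.
One-sided p ≈ 1.0000, which is ≥ 0.01, so fail to reject H₀.
The data do not give significant evidence that the true slope on saturated fat intake is negative.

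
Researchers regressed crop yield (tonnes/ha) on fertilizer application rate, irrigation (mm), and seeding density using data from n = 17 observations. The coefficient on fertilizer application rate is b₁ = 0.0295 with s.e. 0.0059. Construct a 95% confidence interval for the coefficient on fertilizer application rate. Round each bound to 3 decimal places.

(0.017, 0.042)

df = n − k − 1 = 17 − 3 − 1 = 13.
t* = t_{0.025, 13} = 2.160369.
Margin = t* × SE = 2.160369 × 0.0059 = 0.01275.
CI: 0.0295 ± 0.01275 → (0.017, 0.042).
With 95% confidence, each one-unit increase in fertilizer application rate is associated with a change of between 0.017 and 0.042 tonnes/ha in crop yield, holding the other predictors fixed.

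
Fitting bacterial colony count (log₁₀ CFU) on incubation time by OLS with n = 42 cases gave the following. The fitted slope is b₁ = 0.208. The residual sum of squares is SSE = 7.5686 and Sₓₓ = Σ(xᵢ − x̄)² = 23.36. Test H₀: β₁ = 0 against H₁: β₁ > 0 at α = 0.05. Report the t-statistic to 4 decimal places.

MSE = SSE/(n − 2) = 7.5686/40 = 0.189215.
SE(b₁) = √(MSE/Sₓₓ) = √(0.189215/23.36) = 0.0899998.
t = 0.208 / 0.0899998 = 2.3111.
df = n − 2 = 40.
One-sided p ≈ 0.0130, which is < 0.05, so reject H₀.
There is evidence that the true slope on incubation time is positive.

t = 2.3111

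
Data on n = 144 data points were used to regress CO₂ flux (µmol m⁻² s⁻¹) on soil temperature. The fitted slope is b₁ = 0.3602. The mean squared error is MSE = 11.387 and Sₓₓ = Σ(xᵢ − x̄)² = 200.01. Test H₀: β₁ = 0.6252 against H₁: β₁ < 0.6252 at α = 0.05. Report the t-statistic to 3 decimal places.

SE(b₁) = √(MSE/Sₓₓ) = √(11.387/200.01) = 0.238605.
t = (0.3602 − 0.6252) / 0.238605 = -1.111.
df = n − 2 = 142.
One-sided p ≈ 0.1343, which is ≥ 0.05, so fail to reject H₀.
The data do not give significant evidence that the true slope on soil temperature is below 0.6252 µmol m⁻² s⁻¹ per unit.

t = -1.111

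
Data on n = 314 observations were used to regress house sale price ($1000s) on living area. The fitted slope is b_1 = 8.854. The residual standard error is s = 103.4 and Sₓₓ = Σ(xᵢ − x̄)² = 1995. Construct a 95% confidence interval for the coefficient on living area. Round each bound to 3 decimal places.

(4.299, 13.409)

SE(b_1) = s/√Sₓₓ = 103.4/√1995 = 2.31499.
df = n − 2 = 312.
t* = t_{0.025, 312} = 1.967596.
Margin = t* × SE = 1.967596 × 2.31499 = 4.55497.
CI: 8.854 ± 4.55497 → (4.299, 13.409).
With 95% confidence, each one-unit increase in living area is associated with a change of between 4.299 and 13.409 $1000s in house sale price.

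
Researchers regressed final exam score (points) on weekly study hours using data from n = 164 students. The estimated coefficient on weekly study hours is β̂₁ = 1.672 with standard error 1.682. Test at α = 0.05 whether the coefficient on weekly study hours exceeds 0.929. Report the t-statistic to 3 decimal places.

t = 0.442

H₀: β₁ = 0.929 vs H₁: β₁ > 0.929.
t = (β̂₁ − β₁⁰)/SE = (1.672 − 0.929) / 1.682 = 0.442.
df = n − 2 = 164 − 2 = 162.
One-sided p ≈ 0.3296, which is ≥ 0.05, so fail to reject H₀.
The data do not give significant evidence that the true slope on weekly study hours exceeds 0.929 points per unit.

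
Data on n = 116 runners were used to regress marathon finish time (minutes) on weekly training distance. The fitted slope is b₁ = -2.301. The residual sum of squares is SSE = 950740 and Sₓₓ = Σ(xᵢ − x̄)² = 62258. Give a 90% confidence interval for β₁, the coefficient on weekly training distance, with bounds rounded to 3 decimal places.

MSE = SSE/(n − 2) = 950740/114 = 8339.82.
SE(b₁) = √(MSE/Sₓₓ) = √(8339.82/62258) = 0.366.
df = n − 2 = 114.
t* = t_{0.05, 114} = 1.65833.
Margin = t* × SE = 1.65833 × 0.366 = 0.60695.
CI: -2.301 ± 0.60695 → (-2.908, -1.694).
With 90% confidence, each one-unit increase in weekly training distance is associated with a change of between -2.908 and -1.694 minutes in marathon finish time.

(-2.908, -1.694)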